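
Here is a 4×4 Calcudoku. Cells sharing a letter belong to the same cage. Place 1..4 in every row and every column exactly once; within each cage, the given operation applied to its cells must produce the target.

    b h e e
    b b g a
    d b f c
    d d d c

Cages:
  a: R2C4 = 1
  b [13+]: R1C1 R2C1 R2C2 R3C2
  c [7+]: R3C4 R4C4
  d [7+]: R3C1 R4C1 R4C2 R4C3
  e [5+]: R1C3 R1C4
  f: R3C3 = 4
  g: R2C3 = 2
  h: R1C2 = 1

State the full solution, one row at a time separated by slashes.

Cage h is given; hence R1C2 = 1.
Cage g is given, so R2C3 = 2.
Cage a is given, which forces R2C4 = 1.
Cage d has sum 7, which forces R3C1 = 1.
Cage f is given, which forces R3C3 = 4.
Row 3 now contains 4, which forces R3C4 = 3.
3 is placed in column 4, so R4C4 = 4.
The 4 cells of cage b must have sum 13, which forces R1C1 = 4.
4 is placed in column 3, so R1C3 = 3.
Column 4 already has 4, leaving R1C4 = 2.
Cage b has sum 13, so R2C1 = 3.
The 4 cells of cage b must have sum 13, leaving R2C2 = 4.
Row 3 already has 3; hence R3C2 = 2.
Column 1 now contains 3, which forces R4C1 = 2.
2 is placed in column 2, leaving R4C2 = 3.
The 4 cells of cage d must have sum 7; hence R4C3 = 1.

4 1 3 2 / 3 4 2 1 / 1 2 4 3 / 2 3 1 4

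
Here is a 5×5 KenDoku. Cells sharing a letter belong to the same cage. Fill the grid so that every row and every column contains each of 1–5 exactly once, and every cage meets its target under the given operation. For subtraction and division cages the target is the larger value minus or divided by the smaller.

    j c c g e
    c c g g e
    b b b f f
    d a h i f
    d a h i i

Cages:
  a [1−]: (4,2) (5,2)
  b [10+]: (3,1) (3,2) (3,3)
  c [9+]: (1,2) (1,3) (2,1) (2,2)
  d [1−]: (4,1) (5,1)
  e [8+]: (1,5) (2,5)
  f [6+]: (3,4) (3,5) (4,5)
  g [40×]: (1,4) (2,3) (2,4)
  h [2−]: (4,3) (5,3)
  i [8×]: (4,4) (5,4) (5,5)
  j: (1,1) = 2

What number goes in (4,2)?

Cage j is a single given cell, which forces (1,1) = 2.
The only place for 3 in column 4 is (3,4).
In row 3, 2 can only go at (3,5), so (3,5) = 2.
Column 5 already has 2, so (4,5) = 1.
1 is placed in column 5, which forces (5,5) = 4.
Cage d needs two cells with difference 1, so (4,1) = 4.
Cage i has product 8; hence (4,4) = 2.
Cage i has product 8, so (5,4) = 1.
Cage g has product 40, which forces (2,3) = 2.
Row 4 now contains 2, so (4,2) = 3.
Row 4 already has 3, which forces (4,3) = 5.
The two cells of cage a must have difference 1; hence (5,2) = 2.
5 is placed in column 3, so (5,3) = 3.
Cage c needs sum 9; hence (1,2) = 4.
Cage c has sum 9, so (1,3) = 1.
Row 1 now contains 4, which forces (1,4) = 5.
5 is placed in row 1, leaving (1,5) = 3.
The 4 cells of cage c must have sum 9; hence (2,1) = 3.
Cage c needs sum 9, leaving (2,2) = 1.
5 is placed in column 4; hence (2,4) = 4.
Column 5 now contains 3, leaving (2,5) = 5.
1 is placed in column 2, leaving (3,2) = 5.
Column 3 now contains 1, leaving (3,3) = 4.
Row 5 now contains 3; hence (5,1) = 5.
Row 3 already has 5, which forces (3,1) = 1.
Completed grid: 2 4 1 5 3 / 3 1 2 4 5 / 1 5 4 3 2 / 4 3 5 2 1 / 5 2 3 1 4.

3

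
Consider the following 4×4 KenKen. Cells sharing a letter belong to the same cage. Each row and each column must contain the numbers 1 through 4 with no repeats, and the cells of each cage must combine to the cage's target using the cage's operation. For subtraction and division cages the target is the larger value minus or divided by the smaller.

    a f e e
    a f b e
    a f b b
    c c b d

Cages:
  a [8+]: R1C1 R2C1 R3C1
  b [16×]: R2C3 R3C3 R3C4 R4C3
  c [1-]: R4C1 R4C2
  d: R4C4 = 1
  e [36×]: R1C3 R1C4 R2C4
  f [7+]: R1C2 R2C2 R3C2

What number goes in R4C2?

The 3 cells of cage e must have product 36, which forces R1C3 = 3.
Cage e has product 36, so R1C4 = 4.
Cage e needs product 36, leaving R2C4 = 3.
Cage b has product 16; hence R3C4 = 2.
D is a freebie, leaving R4C4 = 1.
4 is placed in row 1, so R1C1 = 1.
Row 1 now contains 1, leaving R1C2 = 2.
The 3 cells of cage a must have sum 8, so R2C1 = 4.
4 is placed in row 2, which forces R2C2 = 1.
Row 2 now contains 1; hence R2C3 = 2.
Cage a has sum 8, leaving R3C1 = 3.
Column 2 already has 1, which forces R3C2 = 4.
Row 3 now contains 4, which forces R3C3 = 1.
Column 1 now contains 3, so R4C1 = 2.
Column 2 now contains 4, which forces R4C2 = 3.
2 is placed in column 3; hence R4C3 = 4.
Filled in: 1 2 3 4 / 4 1 2 3 / 3 4 1 2 / 2 3 4 1.

3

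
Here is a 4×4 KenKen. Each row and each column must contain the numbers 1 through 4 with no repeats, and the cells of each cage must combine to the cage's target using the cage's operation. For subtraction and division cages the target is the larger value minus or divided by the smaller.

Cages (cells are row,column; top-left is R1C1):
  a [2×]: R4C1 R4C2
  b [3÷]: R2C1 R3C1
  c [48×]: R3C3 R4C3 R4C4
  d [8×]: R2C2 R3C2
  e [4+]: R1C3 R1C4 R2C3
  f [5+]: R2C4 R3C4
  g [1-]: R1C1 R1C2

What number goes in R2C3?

The 3 cells of cage e must have sum 4; hence R1C3 = 2.
Cage e has sum 4, leaving R1C4 = 1.
Cage e needs sum 4, leaving R2C3 = 1.
Cage c has product 48, so R3C3 = 4.
Cage c has product 48, so R4C3 = 3.
Cage c needs product 48; hence R4C4 = 4.
Row 2 already has 1, so R2C1 = 3.
Cage d needs two cells with product 8, so R2C2 = 4.
Row 2 already has 3, which forces R2C4 = 2.
Cage b's pair has quotient 3; hence R3C1 = 1.
Row 3 already has 4, so R3C2 = 2.
2 is placed in column 4, which forces R3C4 = 3.
1 is placed in column 1, leaving R4C1 = 2.
Column 2 already has 2; hence R4C2 = 1.
Column 1 now contains 3; hence R1C1 = 4.
Column 2 already has 4; hence R1C2 = 3.
Filled in: 4 3 2 1 / 3 4 1 2 / 1 2 4 3 / 2 1 3 4.

1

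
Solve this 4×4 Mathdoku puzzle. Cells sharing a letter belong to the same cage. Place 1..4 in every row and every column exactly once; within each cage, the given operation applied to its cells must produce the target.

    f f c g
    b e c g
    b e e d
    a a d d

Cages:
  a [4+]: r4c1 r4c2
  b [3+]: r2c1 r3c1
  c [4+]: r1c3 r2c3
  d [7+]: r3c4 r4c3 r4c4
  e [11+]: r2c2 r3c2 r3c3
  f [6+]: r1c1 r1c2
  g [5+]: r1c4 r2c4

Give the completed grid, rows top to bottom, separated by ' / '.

4 2 1 3 / 1 4 3 2 / 2 3 4 1 / 3 1 2 4

The 3 cells of cage e must have sum 11, so r2c2 = 4.
Cage e needs sum 11; hence r3c2 = 3.
Cage e has sum 11, which forces r3c3 = 4.
3 is placed in column 2, which forces r4c2 = 1.
Cage f needs two cells with sum 6; hence r1c1 = 4.
Column 2 now contains 4, leaving r1c2 = 2.
Row 1 already has 2, leaving r1c4 = 3.
1 is placed in row 4; hence r4c1 = 3.
Cage d has sum 7, leaving r4c3 = 2.
3 is placed in column 4; hence r4c4 = 4.
Row 1 already has 3, so r1c3 = 1.
The two cells of cage c must have sum 4, leaving r2c3 = 3.
Cage g needs two cells with sum 5, so r2c4 = 2.
The 3 cells of cage d must have sum 7, which forces r3c4 = 1.
Row 2 already has 2, which forces r2c1 = 1.
Row 3 already has 1; hence r3c1 = 2.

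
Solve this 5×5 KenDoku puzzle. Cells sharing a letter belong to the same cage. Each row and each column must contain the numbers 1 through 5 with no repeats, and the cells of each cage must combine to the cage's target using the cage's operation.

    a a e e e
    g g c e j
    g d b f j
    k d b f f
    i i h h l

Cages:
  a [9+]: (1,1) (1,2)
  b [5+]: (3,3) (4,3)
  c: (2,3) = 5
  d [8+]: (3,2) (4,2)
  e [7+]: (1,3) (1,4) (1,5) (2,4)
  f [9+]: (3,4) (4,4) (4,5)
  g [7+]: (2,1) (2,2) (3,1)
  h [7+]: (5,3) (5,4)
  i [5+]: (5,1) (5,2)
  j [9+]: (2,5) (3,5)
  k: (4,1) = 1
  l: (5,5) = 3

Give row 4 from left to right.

Cage c is a single given cell, so (2,3) = 5.
Cage e needs sum 7; hence (2,4) = 1.
Row 2 now contains 5, so (2,5) = 4.
4 is placed in column 5, so (3,5) = 5.
Cage k is a single given cell, leaving (4,1) = 1.
Cage l is a single given cell, which forces (5,5) = 3.
Cage g needs sum 7, which forces (2,1) = 3.
Cage g has sum 7, so (2,2) = 2.
Cage g needs sum 7, so (3,1) = 2.
5 is placed in row 3, which forces (3,2) = 3.
3 is placed in row 3, which forces (3,3) = 1.
3 is placed in row 3, leaving (3,4) = 4.
Cage d's pair has sum 8; hence (4,2) = 5.
5 is placed in row 4, leaving (4,4) = 3.
Column 5 now contains 3, leaving (4,5) = 2.
Cage i's pair has sum 5, which forces (5,1) = 4.
Cage i needs two cells with sum 5; hence (5,2) = 1.
Cage h needs two cells with sum 7, so (5,3) = 2.
The two cells of cage h must have sum 7; hence (5,4) = 5.
Column 1 already has 4, leaving (1,1) = 5.
5 is placed in column 2, so (1,2) = 4.
Column 3 already has 2, so (1,3) = 3.
Column 4 now contains 3, so (1,4) = 2.
2 is placed in column 5, so (1,5) = 1.
Row 4 already has 2, so (4,3) = 4.
Filled in: 5 4 3 2 1 / 3 2 5 1 4 / 2 3 1 4 5 / 1 5 4 3 2 / 4 1 2 5 3.

1 5 4 3 2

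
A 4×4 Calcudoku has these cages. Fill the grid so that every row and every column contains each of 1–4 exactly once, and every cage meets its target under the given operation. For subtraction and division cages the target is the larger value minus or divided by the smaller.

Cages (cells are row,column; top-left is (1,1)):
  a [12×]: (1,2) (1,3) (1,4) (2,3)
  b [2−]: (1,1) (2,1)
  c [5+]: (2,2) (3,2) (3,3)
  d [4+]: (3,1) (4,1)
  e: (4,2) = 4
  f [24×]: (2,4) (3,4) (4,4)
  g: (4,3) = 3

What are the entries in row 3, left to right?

Cage e is a single given cell, leaving (4,2) = 4.
Cage g is a single given cell, which forces (4,3) = 3.
Row 4 now contains 3, so (4,4) = 2.
Cage d's pair has sum 4, so (3,1) = 3.
Row 3 already has 3, which forces (3,2) = 1.
Row 3 already has 1, leaving (3,3) = 2.
Row 3 already has 3, which forces (3,4) = 4.
Row 4 now contains 3, which forces (4,1) = 1.
The 4 cells of cage a must have product 12, so (1,2) = 3.
Cage a has product 12, which forces (1,3) = 4.
The 4 cells of cage a must have product 12; hence (1,4) = 1.
Column 2 already has 1, leaving (2,2) = 2.
Column 3 now contains 2, so (2,3) = 1.
4 is placed in column 4, which forces (2,4) = 3.
Row 1 already has 4; hence (1,1) = 2.
Row 2 now contains 2, which forces (2,1) = 4.
Filled in: 2 3 4 1 / 4 2 1 3 / 3 1 2 4 / 1 4 3 2.

3 1 2 4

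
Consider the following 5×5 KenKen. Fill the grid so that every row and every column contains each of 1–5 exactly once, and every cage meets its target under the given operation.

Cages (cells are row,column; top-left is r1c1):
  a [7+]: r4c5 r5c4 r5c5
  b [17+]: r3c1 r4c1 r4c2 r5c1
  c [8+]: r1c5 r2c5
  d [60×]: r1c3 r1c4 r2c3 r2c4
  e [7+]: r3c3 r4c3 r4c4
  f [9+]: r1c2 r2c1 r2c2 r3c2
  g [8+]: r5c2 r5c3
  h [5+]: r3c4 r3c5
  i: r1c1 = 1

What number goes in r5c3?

I is a freebie, leaving r1c1 = 1.
The 4 cells of cage b must have sum 17, which forces r4c2 = 5.
5 is placed in column 2, leaving r5c2 = 3.
3 is placed in row 5, so r5c3 = 5.
The 4 cells of cage f must have sum 9; hence r2c1 = 2.
Cage b needs sum 17, which forces r3c1 = 5.
The 4 cells of cage b must have sum 17, so r4c1 = 3.
Row 5 now contains 5; hence r5c1 = 4.
Cage a has sum 7, leaving r4c5 = 4.
Cage e has sum 7, so r3c3 = 4.
4 is placed in column 3, which forces r1c3 = 3.
3 is placed in row 1; hence r1c5 = 5.
Cage d has product 60; hence r2c3 = 1.
Column 5 already has 5; hence r2c5 = 3.
Column 5 already has 3; hence r3c5 = 2.
1 is placed in column 3, which forces r4c3 = 2.
Row 4 now contains 2, leaving r4c4 = 1.
1 is placed in column 4; hence r5c4 = 2.
Column 5 already has 2, which forces r5c5 = 1.
Cage f needs sum 9, leaving r1c2 = 2.
5 is placed in row 1, leaving r1c4 = 4.
1 is placed in row 2, so r2c2 = 4.
The 4 cells of cage d must have product 60; hence r2c4 = 5.
2 is placed in row 3, leaving r3c2 = 1.
2 is placed in row 3; hence r3c4 = 3.
Completed grid: 1 2 3 4 5 / 2 4 1 5 3 / 5 1 4 3 2 / 3 5 2 1 4 / 4 3 5 2 1.

5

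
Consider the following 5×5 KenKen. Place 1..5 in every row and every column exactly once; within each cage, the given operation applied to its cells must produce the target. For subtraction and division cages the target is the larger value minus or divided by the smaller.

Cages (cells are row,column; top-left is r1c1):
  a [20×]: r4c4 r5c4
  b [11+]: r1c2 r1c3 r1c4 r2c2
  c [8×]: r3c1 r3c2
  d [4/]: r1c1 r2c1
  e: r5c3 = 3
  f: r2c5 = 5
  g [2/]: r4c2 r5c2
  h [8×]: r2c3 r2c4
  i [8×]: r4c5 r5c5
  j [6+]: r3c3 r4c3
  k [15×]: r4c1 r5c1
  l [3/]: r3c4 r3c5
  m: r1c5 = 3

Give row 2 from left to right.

Cage m is given; hence r1c5 = 3.
Cage f is a single given cell, which forces r2c5 = 5.
Column 5 already has 3, which forces r3c5 = 1.
Cage e is a single given cell, leaving r5c3 = 3.
Row 3 now contains 1, so r3c4 = 3.
Cage k's pair has product 15; hence r4c1 = 3.
Row 5 now contains 3; hence r5c1 = 5.
5 is placed in row 5, so r5c4 = 4.
4 is placed in row 5, which forces r5c5 = 2.
Cage h's pair has product 8, so r2c3 = 4.
Column 4 now contains 4, which forces r2c4 = 2.
Cage g needs two cells with quotient 2, leaving r4c2 = 2.
2 is placed in row 4, so r4c3 = 1.
Column 4 now contains 4, which forces r4c4 = 5.
Column 5 already has 2, which forces r4c5 = 4.
Row 5 already has 2, leaving r5c2 = 1.
Cage d's pair has quotient 4, which forces r1c1 = 4.
Cage b has sum 11; hence r1c2 = 5.
The 4 cells of cage b must have sum 11; hence r1c3 = 2.
Column 4 already has 5, leaving r1c4 = 1.
4 is placed in row 2, which forces r2c1 = 1.
Column 2 already has 1, which forces r2c2 = 3.
Cage c needs two cells with product 8, which forces r3c1 = 2.
Column 2 now contains 2, leaving r3c2 = 4.
Cage j needs two cells with sum 6, so r3c3 = 5.
The full grid is 4 5 2 1 3 / 1 3 4 2 5 / 2 4 5 3 1 / 3 2 1 5 4 / 5 1 3 4 2.

1 3 4 2 5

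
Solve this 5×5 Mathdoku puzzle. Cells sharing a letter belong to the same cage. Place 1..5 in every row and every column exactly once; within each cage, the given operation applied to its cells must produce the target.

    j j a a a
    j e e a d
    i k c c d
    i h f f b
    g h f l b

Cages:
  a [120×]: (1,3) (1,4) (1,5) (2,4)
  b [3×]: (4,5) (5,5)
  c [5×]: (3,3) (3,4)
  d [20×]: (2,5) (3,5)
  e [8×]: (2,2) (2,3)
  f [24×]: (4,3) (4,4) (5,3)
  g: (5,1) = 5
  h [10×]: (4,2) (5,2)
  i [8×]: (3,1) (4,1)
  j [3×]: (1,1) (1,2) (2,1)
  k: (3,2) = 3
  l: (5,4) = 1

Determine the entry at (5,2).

2

Cage j needs product 3, which forces (1,1) = 3.
Cage j needs product 3; hence (1,2) = 1.
The 3 cells of cage j must have product 3, leaving (2,1) = 1.
Cage k is a single given cell, leaving (3,2) = 3.
Cage g is given, so (5,1) = 5.
5 is placed in row 5; hence (5,2) = 2.
Cage l is given, so (5,4) = 1.
1 is placed in row 5; hence (5,5) = 3.
Column 2 already has 2, so (2,2) = 4.
Cage e's pair has product 8, leaving (2,3) = 2.
The 4 cells of cage a must have product 120, which forces (2,4) = 3.
Row 2 already has 4; hence (2,5) = 5.
The two cells of cage c must have product 5, which forces (3,3) = 1.
Column 4 now contains 1, which forces (3,4) = 5.
Column 5 already has 5; hence (3,5) = 4.
Column 2 already has 2, which forces (4,2) = 5.
Column 3 now contains 2; hence (4,3) = 3.
3 is placed in column 4, which forces (4,4) = 2.
Column 5 now contains 3; hence (4,5) = 1.
3 is placed in row 5, leaving (5,3) = 4.
4 is placed in column 3, leaving (1,3) = 5.
Column 4 now contains 2, which forces (1,4) = 4.
Column 5 already has 4, which forces (1,5) = 2.
4 is placed in row 3, leaving (3,1) = 2.
2 is placed in row 4, leaving (4,1) = 4.
The full grid is 3 1 5 4 2 / 1 4 2 3 5 / 2 3 1 5 4 / 4 5 3 2 1 / 5 2 4 1 3.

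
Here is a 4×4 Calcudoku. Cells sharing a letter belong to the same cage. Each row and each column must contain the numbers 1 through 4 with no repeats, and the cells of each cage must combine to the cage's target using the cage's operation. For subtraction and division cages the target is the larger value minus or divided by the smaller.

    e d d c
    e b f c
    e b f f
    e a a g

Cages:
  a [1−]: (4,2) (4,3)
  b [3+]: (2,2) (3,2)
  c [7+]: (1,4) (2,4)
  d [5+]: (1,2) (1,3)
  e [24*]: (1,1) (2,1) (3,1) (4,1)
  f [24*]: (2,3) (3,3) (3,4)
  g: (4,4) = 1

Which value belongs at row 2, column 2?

G is a freebie; hence (4,4) = 1.
Column 3 needs a 1, and only (1,3) is open for it.
Cage d's pair has sum 5, so (1,2) = 4.
Row 1 now contains 4, leaving (1,4) = 3.
Column 4 now contains 3, which forces (2,4) = 4.
Column 4 already has 4, so (3,4) = 2.
Row 1 already has 3, which forces (1,1) = 2.
Cage b's pair has sum 3, which forces (2,2) = 2.
The 3 cells of cage f must have product 24, so (2,3) = 3.
2 is placed in row 3, which forces (3,2) = 1.
Cage f has product 24, so (3,3) = 4.
2 is placed in column 2, leaving (4,2) = 3.
4 is placed in column 3, leaving (4,3) = 2.
Row 2 already has 3; hence (2,1) = 1.
Row 3 now contains 4, leaving (3,1) = 3.
Row 4 already has 3, so (4,1) = 4.
Completed grid: 2 4 1 3 / 1 2 3 4 / 3 1 4 2 / 4 3 2 1.

2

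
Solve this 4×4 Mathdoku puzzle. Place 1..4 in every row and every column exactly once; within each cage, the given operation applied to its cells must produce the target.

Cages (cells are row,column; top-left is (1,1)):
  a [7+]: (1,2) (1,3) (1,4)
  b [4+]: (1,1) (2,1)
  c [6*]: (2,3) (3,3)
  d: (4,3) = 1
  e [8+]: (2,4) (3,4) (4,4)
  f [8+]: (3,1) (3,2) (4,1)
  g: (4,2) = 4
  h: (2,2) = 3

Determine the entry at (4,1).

Cage h is a single given cell, leaving (2,2) = 3.
3 is placed in row 2, which forces (2,3) = 2.
Column 3 already has 2, leaving (3,3) = 3.
Cage g is a single given cell; hence (4,2) = 4.
Cage d is a single given cell, so (4,3) = 1.
1 is placed in row 4; hence (4,4) = 3.
Cage b's pair has sum 4; hence (1,1) = 3.
Column 3 now contains 1; hence (1,3) = 4.
3 is placed in row 2; hence (2,1) = 1.
1 is placed in row 2, which forces (2,4) = 4.
Cage f needs sum 8, which forces (3,1) = 4.
Cage f needs sum 8; hence (3,2) = 2.
Column 4 already has 4, leaving (3,4) = 1.
Row 4 now contains 3, so (4,1) = 2.
Column 2 now contains 2; hence (1,2) = 1.
Column 4 now contains 1, so (1,4) = 2.
The full grid is 3 1 4 2 / 1 3 2 4 / 4 2 3 1 / 2 4 1 3.

2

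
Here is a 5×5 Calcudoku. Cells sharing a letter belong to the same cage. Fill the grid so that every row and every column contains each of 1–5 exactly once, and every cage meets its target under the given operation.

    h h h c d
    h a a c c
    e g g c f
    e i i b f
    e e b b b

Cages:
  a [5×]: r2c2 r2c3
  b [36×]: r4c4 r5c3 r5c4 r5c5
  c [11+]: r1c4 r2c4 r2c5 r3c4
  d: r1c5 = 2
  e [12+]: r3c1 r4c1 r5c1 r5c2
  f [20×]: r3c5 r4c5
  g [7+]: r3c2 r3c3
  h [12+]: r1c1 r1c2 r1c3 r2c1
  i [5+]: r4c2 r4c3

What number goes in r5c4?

4

Cage d is given, leaving r1c5 = 2.
The 4 cells of cage b must have product 36; hence r4c4 = 3.
The only place for 2 in row 4 is r4c1.
The only place for 2 in row 2 is r2c4.
In row 4, 5 can only go at r4c5, so r4c5 = 5.
5 is placed in column 5, so r3c5 = 4.
Column 5 already has 4, so r2c5 = 3.
3 is placed in column 5; hence r5c5 = 1.
3 is placed in row 2, which forces r2c1 = 4.
Cage b has product 36, which forces r5c3 = 3.
1 is placed in row 5, so r5c4 = 4.
Cage e needs sum 12, so r3c1 = 3.
3 is placed in row 5, leaving r5c1 = 5.
The 4 cells of cage e must have sum 12, which forces r5c2 = 2.
3 is placed in column 1, so r1c1 = 1.
Cage h has sum 12, so r1c2 = 3.
Cage h has sum 12, which forces r1c3 = 4.
1 is placed in row 1; hence r1c4 = 5.
2 is placed in column 2; hence r3c2 = 5.
Cage g needs two cells with sum 7, which forces r3c3 = 2.
5 is placed in column 4; hence r3c4 = 1.
Column 3 now contains 4, which forces r4c3 = 1.
5 is placed in column 2, so r2c2 = 1.
Column 3 now contains 1; hence r2c3 = 5.
1 is placed in row 4, which forces r4c2 = 4.
Filled in: 1 3 4 5 2 / 4 1 5 2 3 / 3 5 2 1 4 / 2 4 1 3 5 / 5 2 3 4 1.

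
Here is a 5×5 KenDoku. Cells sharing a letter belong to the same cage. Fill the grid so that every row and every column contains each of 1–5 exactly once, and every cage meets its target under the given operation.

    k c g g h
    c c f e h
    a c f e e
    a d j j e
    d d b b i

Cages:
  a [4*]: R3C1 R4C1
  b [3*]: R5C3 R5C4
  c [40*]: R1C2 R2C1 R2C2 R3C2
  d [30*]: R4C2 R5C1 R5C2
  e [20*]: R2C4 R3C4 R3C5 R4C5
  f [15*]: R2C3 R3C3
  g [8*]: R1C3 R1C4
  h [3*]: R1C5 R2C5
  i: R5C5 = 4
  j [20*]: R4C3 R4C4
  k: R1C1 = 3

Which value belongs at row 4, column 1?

K is a freebie; hence R1C1 = 3.
Row 1 already has 3, leaving R1C5 = 1.
Column 5 now contains 1, leaving R2C5 = 3.
Cage i is a single given cell, so R5C5 = 4.
3 is placed in row 2, so R2C3 = 5.
The two cells of cage f must have product 15, leaving R3C3 = 3.
Column 3 now contains 5, which forces R4C3 = 4.
Row 4 already has 4; hence R4C4 = 5.
5 is placed in row 4, so R4C5 = 2.
Column 3 already has 3; hence R5C3 = 1.
Row 5 already has 1, so R5C4 = 3.
4 is placed in column 3, so R1C3 = 2.
Cage g's pair has product 8, so R1C4 = 4.
The two cells of cage a must have product 4; hence R3C1 = 4.
Column 5 now contains 2, which forces R3C5 = 5.
Row 4 already has 4, leaving R4C1 = 1.
2 is placed in row 4, so R4C2 = 3.
Row 1 already has 4, leaving R1C2 = 5.
Column 1 already has 1, so R2C1 = 2.
Cage c needs product 40; hence R2C2 = 4.
Row 2 now contains 2, so R2C4 = 1.
Cage c needs product 40, leaving R3C2 = 1.
Column 4 now contains 1, so R3C4 = 2.
2 is placed in column 1, which forces R5C1 = 5.
Column 2 already has 5, so R5C2 = 2.
Completed grid: 3 5 2 4 1 / 2 4 5 1 3 / 4 1 3 2 5 / 1 3 4 5 2 / 5 2 1 3 4.

1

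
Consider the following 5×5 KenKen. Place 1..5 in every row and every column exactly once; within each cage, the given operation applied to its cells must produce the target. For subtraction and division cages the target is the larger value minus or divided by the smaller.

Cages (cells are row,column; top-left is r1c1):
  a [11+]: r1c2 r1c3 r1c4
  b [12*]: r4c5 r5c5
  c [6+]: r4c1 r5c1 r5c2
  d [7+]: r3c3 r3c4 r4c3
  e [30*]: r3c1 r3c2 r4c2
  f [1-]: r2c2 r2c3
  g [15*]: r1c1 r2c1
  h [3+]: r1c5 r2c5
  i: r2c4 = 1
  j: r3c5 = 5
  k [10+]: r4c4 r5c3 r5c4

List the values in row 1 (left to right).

3 2 4 5 1

Cage i is given, leaving r2c4 = 1.
Row 2 now contains 1, which forces r2c5 = 2.
J is a freebie, leaving r3c5 = 5.
Column 5 now contains 2, leaving r1c5 = 1.
The 3 cells of cage e must have product 30; hence r4c2 = 5.
Row 1 needs a 3, and only r1c1 is open for it.
Column 1 already has 3, leaving r2c1 = 5.
Column 1 already has 3; hence r3c1 = 2.
Cage e has product 30; hence r3c2 = 3.
Row 3 now contains 3; hence r3c4 = 4.
Column 1 now contains 2, which forces r4c1 = 1.
Column 1 now contains 1, so r5c1 = 4.
Column 2 now contains 3, leaving r5c2 = 1.
Row 5 now contains 4, so r5c5 = 3.
Column 2 now contains 3, leaving r2c2 = 4.
Cage f needs two cells with difference 1; hence r2c3 = 3.
Row 3 now contains 4, which forces r3c3 = 1.
The 3 cells of cage d must have sum 7, leaving r4c3 = 2.
The 3 cells of cage k must have sum 10, so r4c4 = 3.
Column 5 already has 3, so r4c5 = 4.
Column 3 already has 2, which forces r5c3 = 5.
Row 5 already has 5, which forces r5c4 = 2.
Column 2 now contains 4, so r1c2 = 2.
Column 3 already has 5, leaving r1c3 = 4.
Column 4 already has 2, which forces r1c4 = 5.
Completed grid: 3 2 4 5 1 / 5 4 3 1 2 / 2 3 1 4 5 / 1 5 2 3 4 / 4 1 5 2 3.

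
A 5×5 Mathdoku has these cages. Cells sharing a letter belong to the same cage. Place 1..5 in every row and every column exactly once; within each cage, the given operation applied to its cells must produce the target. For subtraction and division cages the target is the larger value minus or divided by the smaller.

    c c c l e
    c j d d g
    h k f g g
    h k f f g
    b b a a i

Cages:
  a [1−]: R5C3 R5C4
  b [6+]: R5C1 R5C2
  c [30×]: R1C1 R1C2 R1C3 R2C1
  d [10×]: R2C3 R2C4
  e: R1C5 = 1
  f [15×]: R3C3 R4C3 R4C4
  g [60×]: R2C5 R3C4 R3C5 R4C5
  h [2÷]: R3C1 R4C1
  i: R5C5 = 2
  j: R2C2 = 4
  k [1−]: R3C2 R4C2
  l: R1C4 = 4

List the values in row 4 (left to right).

2 3 1 5 4

Cage l is given; hence R1C4 = 4.
Cage e is a single given cell, which forces R1C5 = 1.
Cage j is a single given cell; hence R2C2 = 4.
Cage i is given, which forces R5C5 = 2.
The 4 cells of cage c must have product 30, so R2C1 = 1.
Cage g needs product 60, so R3C4 = 1.
Column 1 already has 1, so R5C1 = 5.
Row 5 now contains 5, which forces R5C2 = 1.
The two cells of cage a must have difference 1, so R5C3 = 4.
Row 5 now contains 5; hence R5C4 = 3.
Cage f needs product 15, leaving R3C3 = 3.
Cage f needs product 15; hence R4C3 = 1.
Column 4 now contains 3, so R4C4 = 5.
The two cells of cage d must have product 10; hence R2C3 = 5.
5 is placed in column 4, leaving R2C4 = 2.
5 is placed in row 2, so R2C5 = 3.
3 is placed in row 3, so R3C2 = 2.
Cage k's pair has difference 1, so R4C2 = 3.
Column 5 already has 3, leaving R4C5 = 4.
The 4 cells of cage c must have product 30, so R1C1 = 3.
Column 2 now contains 3, which forces R1C2 = 5.
Column 3 now contains 5, so R1C3 = 2.
2 is placed in row 3, leaving R3C1 = 4.
4 is placed in column 5; hence R3C5 = 5.
Row 4 now contains 4, so R4C1 = 2.
Completed grid: 3 5 2 4 1 / 1 4 5 2 3 / 4 2 3 1 5 / 2 3 1 5 4 / 5 1 4 3 2.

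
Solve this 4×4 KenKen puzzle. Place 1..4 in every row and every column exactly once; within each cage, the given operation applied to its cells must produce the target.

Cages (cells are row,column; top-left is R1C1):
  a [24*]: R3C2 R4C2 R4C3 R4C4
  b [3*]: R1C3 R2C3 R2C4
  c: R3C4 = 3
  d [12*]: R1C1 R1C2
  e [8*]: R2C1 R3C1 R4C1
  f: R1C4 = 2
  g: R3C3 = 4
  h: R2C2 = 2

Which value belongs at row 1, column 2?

Cage b needs product 3; hence R1C3 = 1.
Cage f is given, leaving R1C4 = 2.
H is a freebie; hence R2C2 = 2.
Cage b needs product 3, which forces R2C3 = 3.
Cage b needs product 3; hence R2C4 = 1.
G is a freebie; hence R3C3 = 4.
Cage c is a single given cell, so R3C4 = 3.
Column 3 now contains 4, so R4C3 = 2.
Column 4 already has 3, which forces R4C4 = 4.
Row 2 already has 1, so R2C1 = 4.
The 3 cells of cage e must have product 8, so R3C1 = 2.
3 is placed in row 3, leaving R3C2 = 1.
Row 4 already has 4; hence R4C1 = 1.
The 4 cells of cage a must have product 24, which forces R4C2 = 3.
4 is placed in column 1, leaving R1C1 = 3.
Column 2 now contains 3, which forces R1C2 = 4.
The full grid is 3 4 1 2 / 4 2 3 1 / 2 1 4 3 / 1 3 2 4.

4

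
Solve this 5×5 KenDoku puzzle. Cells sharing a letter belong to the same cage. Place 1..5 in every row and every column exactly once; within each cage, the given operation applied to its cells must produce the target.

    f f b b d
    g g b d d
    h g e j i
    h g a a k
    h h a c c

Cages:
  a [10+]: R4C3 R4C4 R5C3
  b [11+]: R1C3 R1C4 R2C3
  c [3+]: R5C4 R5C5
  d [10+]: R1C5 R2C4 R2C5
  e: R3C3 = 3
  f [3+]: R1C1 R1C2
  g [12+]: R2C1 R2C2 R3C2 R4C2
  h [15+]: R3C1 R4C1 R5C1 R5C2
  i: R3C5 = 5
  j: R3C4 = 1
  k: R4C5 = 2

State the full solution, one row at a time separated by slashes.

Cage e is a single given cell, leaving R3C3 = 3.
J is a freebie, so R3C4 = 1.
Cage i is given, which forces R3C5 = 5.
Cage k is a single given cell; hence R4C5 = 2.
Column 4 now contains 1; hence R5C4 = 2.
Column 5 already has 2, so R5C5 = 1.
Cage d has sum 10; hence R1C5 = 3.
The 3 cells of cage d must have sum 10, which forces R2C4 = 3.
Cage d needs sum 10, which forces R2C5 = 4.
The 3 cells of cage a must have sum 10, which forces R4C3 = 1.
The 3 cells of cage b must have sum 11; hence R2C3 = 2.
The 4 cells of cage g must have sum 12, so R3C2 = 2.
The 4 cells of cage g must have sum 12, which forces R4C2 = 4.
Row 4 already has 4; hence R4C4 = 5.
The two cells of cage f must have sum 3, leaving R1C1 = 2.
Column 2 already has 2, so R1C2 = 1.
The 3 cells of cage b must have sum 11, so R1C3 = 5.
Column 4 now contains 5, so R1C4 = 4.
Column 2 already has 1, so R2C2 = 5.
2 is placed in row 3; hence R3C1 = 4.
Row 4 already has 5, so R4C1 = 3.
Cage h has sum 15, so R5C1 = 5.
Cage h needs sum 15, leaving R5C2 = 3.
Cage a has sum 10, leaving R5C3 = 4.
5 is placed in row 2, so R2C1 = 1.

2 1 5 4 3 / 1 5 2 3 4 / 4 2 3 1 5 / 3 4 1 5 2 / 5 3 4 2 1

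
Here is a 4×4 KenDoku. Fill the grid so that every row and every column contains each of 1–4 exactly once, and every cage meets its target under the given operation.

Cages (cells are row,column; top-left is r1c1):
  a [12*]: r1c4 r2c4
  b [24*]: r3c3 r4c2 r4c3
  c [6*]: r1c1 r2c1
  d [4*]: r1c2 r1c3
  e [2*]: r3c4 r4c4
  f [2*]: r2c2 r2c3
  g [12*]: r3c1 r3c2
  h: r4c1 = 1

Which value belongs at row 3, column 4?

1

H is a freebie, so r4c1 = 1.
Row 4 already has 1; hence r4c4 = 2.
Cage b has product 24, which forces r3c3 = 2.
Column 4 now contains 2, leaving r3c4 = 1.
The two cells of cage f must have product 2, so r2c2 = 2.
Column 3 already has 2; hence r2c3 = 1.
Cage c needs two cells with product 6, leaving r1c1 = 2.
The two cells of cage d must have product 4; hence r1c2 = 1.
Column 3 now contains 1; hence r1c3 = 4.
4 is placed in row 1; hence r1c4 = 3.
Row 2 now contains 2; hence r2c1 = 3.
Column 4 now contains 3, so r2c4 = 4.
3 is placed in column 1, so r3c1 = 4.
4 is placed in row 3, which forces r3c2 = 3.
Column 2 already has 3; hence r4c2 = 4.
Column 3 now contains 4, leaving r4c3 = 3.
Completed grid: 2 1 4 3 / 3 2 1 4 / 4 3 2 1 / 1 4 3 2.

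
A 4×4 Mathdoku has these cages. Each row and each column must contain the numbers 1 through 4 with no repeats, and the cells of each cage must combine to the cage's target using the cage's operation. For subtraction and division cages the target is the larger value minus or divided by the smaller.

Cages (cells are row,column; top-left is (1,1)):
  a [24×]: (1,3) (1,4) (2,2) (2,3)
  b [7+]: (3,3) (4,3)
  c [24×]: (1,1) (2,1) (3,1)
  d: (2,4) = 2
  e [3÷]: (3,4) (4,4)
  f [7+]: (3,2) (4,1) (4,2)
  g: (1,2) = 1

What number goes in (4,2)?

G is a freebie; hence (1,2) = 1.
D is a freebie, so (2,4) = 2.
Cage a has product 24, which forces (1,3) = 2.
Cage a has product 24, so (2,3) = 1.
Cage c needs product 24, which forces (3,1) = 2.
Row 3 now contains 2, which forces (3,2) = 4.
Row 3 now contains 4, which forces (3,3) = 3.
3 is placed in row 3, leaving (3,4) = 1.
Column 1 now contains 2, which forces (4,1) = 1.
Column 3 already has 3, which forces (4,3) = 4.
Column 4 already has 1, which forces (4,4) = 3.
3 is placed in column 4, so (1,4) = 4.
Column 2 now contains 4, leaving (2,2) = 3.
Row 4 now contains 3; hence (4,2) = 2.
Row 1 now contains 4; hence (1,1) = 3.
Row 2 now contains 3; hence (2,1) = 4.
The full grid is 3 1 2 4 / 4 3 1 2 / 2 4 3 1 / 1 2 4 3.

2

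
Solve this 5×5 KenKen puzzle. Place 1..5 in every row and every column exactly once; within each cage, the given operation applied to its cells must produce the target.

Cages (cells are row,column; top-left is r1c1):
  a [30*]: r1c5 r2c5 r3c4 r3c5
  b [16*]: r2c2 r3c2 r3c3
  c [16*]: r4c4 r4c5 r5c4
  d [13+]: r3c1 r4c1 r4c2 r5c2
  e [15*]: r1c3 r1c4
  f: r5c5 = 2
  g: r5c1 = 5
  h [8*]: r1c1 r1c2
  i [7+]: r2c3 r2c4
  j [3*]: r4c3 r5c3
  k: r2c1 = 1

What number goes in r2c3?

K is a freebie, so r2c1 = 1.
Cage g is a single given cell, so r5c1 = 5.
Cage f is a single given cell, which forces r5c5 = 2.
The 4 cells of cage a must have product 30, so r3c4 = 2.
The 3 cells of cage c must have product 16, leaving r4c4 = 1.
Column 5 now contains 2, leaving r4c5 = 4.
Row 5 now contains 2, leaving r5c4 = 4.
Cage b needs product 16, leaving r2c2 = 4.
Row 2 already has 4; hence r2c3 = 2.
Cage b needs product 16, so r3c2 = 1.
2 is placed in row 3, leaving r3c3 = 4.
The 4 cells of cage d must have sum 13, leaving r4c2 = 5.
Row 4 already has 1, leaving r4c3 = 3.
1 is placed in column 2, so r5c2 = 3.
Cage j needs two cells with product 3, leaving r5c3 = 1.
Cage h needs two cells with product 8; hence r1c1 = 4.
4 is placed in column 2; hence r1c2 = 2.
Column 3 now contains 3; hence r1c3 = 5.
Cage e's pair has product 15, leaving r1c4 = 3.
The 4 cells of cage a must have product 30, leaving r1c5 = 1.
The two cells of cage i must have sum 7; hence r2c4 = 5.
Row 2 already has 5, so r2c5 = 3.
Row 3 already has 4, leaving r3c1 = 3.
Column 5 now contains 3; hence r3c5 = 5.
Row 4 now contains 3, leaving r4c1 = 2.
Completed grid: 4 2 5 3 1 / 1 4 2 5 3 / 3 1 4 2 5 / 2 5 3 1 4 / 5 3 1 4 2.

2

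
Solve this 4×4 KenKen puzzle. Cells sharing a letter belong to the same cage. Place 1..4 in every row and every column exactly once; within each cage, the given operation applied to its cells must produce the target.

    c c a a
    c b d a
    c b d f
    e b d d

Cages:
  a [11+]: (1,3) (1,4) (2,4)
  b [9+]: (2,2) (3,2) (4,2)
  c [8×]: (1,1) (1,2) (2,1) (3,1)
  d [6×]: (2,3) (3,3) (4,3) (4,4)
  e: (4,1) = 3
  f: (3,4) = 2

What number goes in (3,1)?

4

Cage c has product 8, leaving (1,2) = 1.
The 3 cells of cage a must have sum 11, leaving (1,3) = 4.
The 3 cells of cage a must have sum 11, which forces (1,4) = 3.
The 3 cells of cage a must have sum 11, which forces (2,4) = 4.
F is a freebie; hence (3,4) = 2.
Cage e is a single given cell; hence (4,1) = 3.
3 is placed in row 4, leaving (4,3) = 2.
Cage d needs product 6; hence (4,4) = 1.
4 is placed in row 1, so (1,1) = 2.
Cage c has product 8, which forces (2,1) = 1.
Cage b has sum 9, which forces (2,2) = 2.
Row 2 now contains 1, so (2,3) = 3.
The 4 cells of cage c must have product 8, so (3,1) = 4.
Cage b needs sum 9, so (3,2) = 3.
Column 3 already has 3, so (3,3) = 1.
Row 4 already has 2, so (4,2) = 4.
The full grid is 2 1 4 3 / 1 2 3 4 / 4 3 1 2 / 3 4 2 1.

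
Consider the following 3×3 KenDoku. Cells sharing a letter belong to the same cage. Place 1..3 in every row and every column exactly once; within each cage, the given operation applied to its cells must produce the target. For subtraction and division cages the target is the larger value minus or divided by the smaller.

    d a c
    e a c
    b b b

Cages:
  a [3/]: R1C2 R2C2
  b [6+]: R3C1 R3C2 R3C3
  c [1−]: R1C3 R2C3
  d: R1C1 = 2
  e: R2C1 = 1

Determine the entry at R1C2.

1

Cage d is a single given cell, leaving R1C1 = 2.
Cage e is a single given cell, which forces R2C1 = 1.
1 is placed in row 2, so R2C2 = 3.
Row 2 now contains 3, which forces R2C3 = 2.
1 is placed in column 1, so R3C1 = 3.
Row 3 now contains 3; hence R3C3 = 1.
Column 2 now contains 3, so R1C2 = 1.
Column 3 already has 1, so R1C3 = 3.
1 is placed in row 3; hence R3C2 = 2.
The full grid is 2 1 3 / 1 3 2 / 3 2 1.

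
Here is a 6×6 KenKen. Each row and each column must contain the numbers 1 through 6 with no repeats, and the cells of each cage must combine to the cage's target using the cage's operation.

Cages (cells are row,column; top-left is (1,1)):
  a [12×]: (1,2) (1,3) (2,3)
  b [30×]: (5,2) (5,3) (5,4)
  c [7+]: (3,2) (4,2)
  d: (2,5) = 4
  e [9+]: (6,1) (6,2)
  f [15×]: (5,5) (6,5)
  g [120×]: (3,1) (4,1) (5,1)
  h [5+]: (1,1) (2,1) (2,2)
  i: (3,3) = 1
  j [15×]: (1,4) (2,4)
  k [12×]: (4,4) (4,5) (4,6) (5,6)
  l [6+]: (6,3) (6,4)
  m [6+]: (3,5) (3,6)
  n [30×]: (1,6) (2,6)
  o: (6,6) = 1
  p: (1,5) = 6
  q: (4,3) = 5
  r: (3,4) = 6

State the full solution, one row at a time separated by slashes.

2 1 4 3 6 5 / 1 2 3 5 4 6 / 5 3 1 6 2 4 / 6 4 5 2 1 3 / 4 5 6 1 3 2 / 3 6 2 4 5 1

Cage p is given; hence (1,5) = 6.
Row 1 already has 6, so (1,6) = 5.
Cage d is given, so (2,5) = 4.
Column 6 now contains 5, leaving (2,6) = 6.
I is a freebie, which forces (3,3) = 1.
R is a freebie, which forces (3,4) = 6.
Q is a freebie, which forces (4,3) = 5.
Cage o is given, so (6,6) = 1.
Row 1 now contains 5, leaving (1,4) = 3.
Cage j needs two cells with product 15, leaving (2,4) = 5.
The two cells of cage m must have sum 6, which forces (3,5) = 2.
Cage m's pair has sum 6, so (3,6) = 4.
2 is placed in column 5, leaving (4,5) = 1.
Cage k has product 12, leaving (4,6) = 3.
Column 6 now contains 1, so (5,6) = 2.
The 3 cells of cage a must have product 12, so (1,2) = 1.
3 is placed in row 1, so (1,3) = 4.
1 is placed in column 2, leaving (2,2) = 2.
Cage a needs product 12, so (2,3) = 3.
Row 3 already has 4, so (3,1) = 5.
5 is placed in row 3, leaving (3,2) = 3.
2 is placed in column 2, which forces (4,2) = 4.
1 is placed in row 4, leaving (4,4) = 2.
Cage b has product 30; hence (5,2) = 5.
The 3 cells of cage b must have product 30, which forces (5,3) = 6.
Row 5 now contains 2; hence (5,4) = 1.
5 is placed in row 5; hence (5,5) = 3.
5 is placed in column 2, which forces (6,2) = 6.
Column 3 now contains 4, so (6,3) = 2.
2 is placed in column 4; hence (6,4) = 4.
Column 5 now contains 3, which forces (6,5) = 5.
Row 1 now contains 1, which forces (1,1) = 2.
Row 2 now contains 3; hence (2,1) = 1.
Row 4 now contains 4, which forces (4,1) = 6.
Row 5 already has 6, which forces (5,1) = 4.
Row 6 now contains 4, leaving (6,1) = 3.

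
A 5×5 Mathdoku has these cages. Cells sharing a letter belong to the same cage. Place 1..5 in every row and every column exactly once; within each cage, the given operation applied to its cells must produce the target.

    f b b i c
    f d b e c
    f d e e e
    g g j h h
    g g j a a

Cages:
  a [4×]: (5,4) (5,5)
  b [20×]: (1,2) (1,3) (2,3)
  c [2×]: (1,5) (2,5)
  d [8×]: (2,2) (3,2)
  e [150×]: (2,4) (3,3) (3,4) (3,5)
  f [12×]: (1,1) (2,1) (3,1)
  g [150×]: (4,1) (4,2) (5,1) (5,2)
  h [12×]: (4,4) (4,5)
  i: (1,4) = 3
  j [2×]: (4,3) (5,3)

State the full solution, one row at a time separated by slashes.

4 1 5 3 2 / 3 2 4 5 1 / 1 4 3 2 5 / 2 5 1 4 3 / 5 3 2 1 4

Cage i is a single given cell, so (1,4) = 3.
Cage e has product 150; hence (2,4) = 5.
Column 4 now contains 3, leaving (3,4) = 2.
Column 4 now contains 3, so (4,4) = 4.
4 is placed in row 4; hence (4,5) = 3.
4 is placed in column 4, leaving (5,4) = 1.
1 is placed in row 5, leaving (5,5) = 4.
Cage d needs two cells with product 8, so (2,2) = 2.
Row 2 already has 2, which forces (2,5) = 1.
Row 3 now contains 2, leaving (3,2) = 4.
Cage e needs product 150; hence (3,3) = 3.
Column 5 now contains 3; hence (3,5) = 5.
Column 2 already has 2, so (4,2) = 5.
The two cells of cage j must have product 2; hence (4,3) = 1.
Column 2 already has 5, leaving (5,2) = 3.
1 is placed in row 5, leaving (5,3) = 2.
Cage f has product 12, leaving (1,1) = 4.
Column 2 already has 5; hence (1,2) = 1.
Cage b needs product 20; hence (1,3) = 5.
Column 5 already has 1, so (1,5) = 2.
Cage f has product 12; hence (2,1) = 3.
1 is placed in row 2; hence (2,3) = 4.
Row 3 now contains 3, leaving (3,1) = 1.
Row 4 already has 5, leaving (4,1) = 2.
Row 5 now contains 3, so (5,1) = 5.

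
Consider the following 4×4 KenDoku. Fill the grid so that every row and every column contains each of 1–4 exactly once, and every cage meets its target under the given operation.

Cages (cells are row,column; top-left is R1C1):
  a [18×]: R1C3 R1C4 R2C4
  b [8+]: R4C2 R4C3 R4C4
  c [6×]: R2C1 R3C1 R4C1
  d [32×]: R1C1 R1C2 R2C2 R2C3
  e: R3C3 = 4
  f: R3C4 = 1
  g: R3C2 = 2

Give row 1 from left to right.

4 1 3 2

Cage a needs product 18, so R1C3 = 3.
Cage a needs product 18, so R1C4 = 2.
Cage a needs product 18, which forces R2C4 = 3.
Cage g is given, which forces R3C2 = 2.
Cage e is given, leaving R3C3 = 4.
Cage f is a single given cell; hence R3C4 = 1.
Column 3 already has 4; hence R4C3 = 1.
Column 4 now contains 1, which forces R4C4 = 4.
Cage d has product 32, which forces R1C1 = 4.
The 4 cells of cage d must have product 32, which forces R1C2 = 1.
Cage c has product 6, leaving R2C1 = 1.
Cage d needs product 32; hence R2C2 = 4.
1 is placed in column 3, so R2C3 = 2.
1 is placed in row 3, which forces R3C1 = 3.
The 3 cells of cage c must have product 6, so R4C1 = 2.
Row 4 now contains 4, leaving R4C2 = 3.
Filled in: 4 1 3 2 / 1 4 2 3 / 3 2 4 1 / 2 3 1 4.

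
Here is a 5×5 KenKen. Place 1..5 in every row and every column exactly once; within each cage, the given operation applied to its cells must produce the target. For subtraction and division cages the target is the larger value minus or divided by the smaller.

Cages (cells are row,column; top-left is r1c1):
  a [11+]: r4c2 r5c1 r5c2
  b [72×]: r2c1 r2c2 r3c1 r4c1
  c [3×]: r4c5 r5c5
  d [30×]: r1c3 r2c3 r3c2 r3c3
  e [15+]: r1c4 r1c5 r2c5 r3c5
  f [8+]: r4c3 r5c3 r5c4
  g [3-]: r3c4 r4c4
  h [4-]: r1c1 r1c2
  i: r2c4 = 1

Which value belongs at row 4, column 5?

Cage b has product 72, leaving r2c2 = 3.
I is a freebie, leaving r2c4 = 1.
In column 1, 1 can only go at r1c1, so r1c1 = 1.
Row 1 now contains 1, which forces r1c2 = 5.
Cage a needs sum 11, so r5c1 = 5.
Column 2 needs a 1, and only r3c2 is open for it.
Column 5 needs a 2, and only r1c5 is open for it.
2 is placed in row 1, which forces r1c3 = 3.
Cage e has sum 15, leaving r1c4 = 4.
In row 3, 3 can only go at r3c1, so r3c1 = 3.
In row 3, 4 can only go at r3c5, so r3c5 = 4.
4 is placed in column 5, which forces r2c5 = 5.
Row 2 already has 5, leaving r2c3 = 2.
Cage d has product 30, so r3c3 = 5.
5 is placed in row 3; hence r3c4 = 2.
Column 4 now contains 2, which forces r4c4 = 5.
Column 4 now contains 2, leaving r5c4 = 3.
Row 5 now contains 3, leaving r5c5 = 1.
Row 2 already has 2; hence r2c1 = 4.
The 4 cells of cage b must have product 72, so r4c1 = 2.
Row 4 now contains 2; hence r4c2 = 4.
The 3 cells of cage f must have sum 8, leaving r4c3 = 1.
Column 5 already has 1; hence r4c5 = 3.
Column 2 now contains 4, which forces r5c2 = 2.
Row 5 already has 1; hence r5c3 = 4.
Completed grid: 1 5 3 4 2 / 4 3 2 1 5 / 3 1 5 2 4 / 2 4 1 5 3 / 5 2 4 3 1.

3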